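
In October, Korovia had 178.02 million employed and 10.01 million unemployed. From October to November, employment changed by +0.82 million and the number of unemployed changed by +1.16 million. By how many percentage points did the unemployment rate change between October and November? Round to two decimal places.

The unemployment rate changed by +0.56 percentage points.

October: labor force = 178.02 + 10.01 = 188.03; u = 10.01/188.03 = 5.32%.
November: labor force = 178.84 + 11.17 = 190.01; u = 11.17/190.01 = 5.88%.
Change = 5.88% − 5.32% = +0.56 pp.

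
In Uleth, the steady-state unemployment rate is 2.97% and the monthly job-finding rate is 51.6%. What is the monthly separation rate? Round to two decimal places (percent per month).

From u* = s/(s+f): s = u·f/(1−u).
s = 0.0297 × 51.6 / (1 − 0.0297) = 1.5325 / 0.9703 ≈ 1.58% per month.

Separation rate ≈ 1.58% per month.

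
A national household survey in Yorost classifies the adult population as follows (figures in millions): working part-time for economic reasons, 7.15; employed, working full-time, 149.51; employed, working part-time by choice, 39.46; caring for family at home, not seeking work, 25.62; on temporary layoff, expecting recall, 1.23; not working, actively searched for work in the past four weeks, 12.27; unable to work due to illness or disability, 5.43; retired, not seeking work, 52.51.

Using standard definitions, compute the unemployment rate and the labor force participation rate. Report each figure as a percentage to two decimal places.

Employed = 7.15 + 149.51 + 39.46 = 196.12 million (anyone who worked, including part-time for economic reasons, counts as employed).
Unemployed = 1.23 + 12.27 = 13.50 million (jobless and actively searching, or on temporary layoff).
Labor force = 196.12 + 13.50 = 209.62 million.
Not in labor force = 25.62 + 5.43 + 52.51 = 83.56 million (those not working and not actively searching are outside the labor force).
Civilian working-age population = 209.62 + 83.56 = 293.18 million.
Unemployment rate = 13.50 / 209.62 = 6.44%.
Labor force participation rate = 209.62 / 293.18 = 71.50%.

Unemployment rate ≈ 6.44%; labor force participation rate ≈ 71.50%.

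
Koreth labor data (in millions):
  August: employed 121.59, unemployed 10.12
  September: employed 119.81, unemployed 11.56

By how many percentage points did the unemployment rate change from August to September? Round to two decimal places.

The unemployment rate changed by +1.12 percentage points.

August: labor force = 121.59 + 10.12 = 131.71; u = 10.12/131.71 = 7.68%.
September: labor force = 119.81 + 11.56 = 131.37; u = 11.56/131.37 = 8.80%.
Change = 8.80% − 7.68% = +1.12 pp.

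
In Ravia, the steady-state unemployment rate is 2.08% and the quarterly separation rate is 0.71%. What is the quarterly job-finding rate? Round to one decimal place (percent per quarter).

From u* = s/(s+f): f = s·(1−u)/u.
f = 0.71 × (1 − 0.0208) / 0.0208 = 0.6952 / 0.0208 ≈ 33.4% per quarter.

Job-finding rate ≈ 33.4% per quarter.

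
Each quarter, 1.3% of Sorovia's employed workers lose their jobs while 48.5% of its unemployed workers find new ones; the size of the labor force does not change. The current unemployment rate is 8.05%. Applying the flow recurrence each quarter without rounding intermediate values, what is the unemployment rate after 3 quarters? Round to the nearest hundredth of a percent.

With a fixed labor force, u_{t+1} = u_t + s·(1−u_t) − f·u_t = u_t·(1−s−f) + s.
Here 1−s−f = 0.502 and s = 0.013.
u_1 = 0.080500 × 0.502 + 0.013 = 0.053411.
u_2 = 0.053411 × 0.502 + 0.013 = 0.039812.
u_3 = 0.039812 × 0.502 + 0.013 = 0.032986.

Unemployment rate after three quarters ≈ 3.30%.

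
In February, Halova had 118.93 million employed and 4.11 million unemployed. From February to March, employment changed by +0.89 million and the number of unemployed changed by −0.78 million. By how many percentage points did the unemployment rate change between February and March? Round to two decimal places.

The unemployment rate changed by −0.64 percentage points.

February: labor force = 118.93 + 4.11 = 123.04; u = 4.11/123.04 = 3.34%.
March: labor force = 119.82 + 3.33 = 123.15; u = 3.33/123.15 = 2.70%.
Change = 2.70% − 3.34% = −0.64 pp.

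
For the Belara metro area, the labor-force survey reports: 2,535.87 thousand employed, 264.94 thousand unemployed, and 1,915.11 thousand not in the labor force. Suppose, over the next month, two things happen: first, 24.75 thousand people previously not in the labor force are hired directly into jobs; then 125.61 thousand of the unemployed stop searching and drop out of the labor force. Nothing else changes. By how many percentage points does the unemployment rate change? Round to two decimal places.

Initially, labor force = 2,535.87 + 264.94 = 2,800.81 thousand, so u = 264.94/2,800.81 = 9.46%.
After the first change, employed and labor force both rise by 24.75; unemployed unchanged → E = 2,560.62, U = 264.94, labor force = 2,825.56 thousand.
After the second change, unemployed and labor force both fall by 125.61 → E = 2,560.62, U = 139.33, labor force = 2,699.95 thousand.
New unemployment rate = 139.33 / 2,699.95 = 5.16%.
Change = 5.16% − 9.46% = −4.30 percentage points.

The unemployment rate changes by −4.30 percentage points.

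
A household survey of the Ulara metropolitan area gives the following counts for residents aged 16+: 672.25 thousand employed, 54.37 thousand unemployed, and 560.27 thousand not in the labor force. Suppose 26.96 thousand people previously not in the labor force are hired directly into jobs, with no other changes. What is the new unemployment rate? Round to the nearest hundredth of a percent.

New unemployment rate ≈ 7.21%.

Initially, labor force = 672.25 + 54.37 = 726.62 thousand, so u = 54.37/726.62 = 7.48%.
After the change, employed and labor force both rise by 26.96; unemployed unchanged → E = 699.21, U = 54.37, labor force = 753.58 thousand.
New unemployment rate = 54.37 / 753.58 = 7.21%.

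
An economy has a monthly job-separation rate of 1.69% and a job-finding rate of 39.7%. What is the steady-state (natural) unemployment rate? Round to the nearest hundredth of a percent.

Steady-state unemployment rate ≈ 4.08%.

At steady state the flows balance: s·E = f·U, so U/(E+U) = s/(s+f).
u* = 1.69 / (1.69 + 39.7) = 1.69 / 41.39 = 4.08%.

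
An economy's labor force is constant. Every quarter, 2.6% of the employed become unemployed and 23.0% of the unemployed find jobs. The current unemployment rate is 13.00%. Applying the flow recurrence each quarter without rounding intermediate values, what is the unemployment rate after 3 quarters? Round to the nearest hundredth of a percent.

With a fixed labor force, u_{t+1} = u_t + s·(1−u_t) − f·u_t = u_t·(1−s−f) + s.
Here 1−s−f = 0.744 and s = 0.026.
u_1 = 0.130000 × 0.744 + 0.026 = 0.122720.
u_2 = 0.122720 × 0.744 + 0.026 = 0.117304.
u_3 = 0.117304 × 0.744 + 0.026 = 0.113274.

Unemployment rate after three quarters ≈ 11.33%.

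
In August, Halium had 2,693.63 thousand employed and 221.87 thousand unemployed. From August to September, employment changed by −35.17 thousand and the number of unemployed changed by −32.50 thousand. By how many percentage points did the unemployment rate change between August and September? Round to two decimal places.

August: labor force = 2,693.63 + 221.87 = 2,915.50; u = 221.87/2,915.50 = 7.61%.
September: labor force = 2,658.46 + 189.37 = 2,847.83; u = 189.37/2,847.83 = 6.65%.
Change = 6.65% − 7.61% = −0.96 pp.

The unemployment rate changed by −0.96 percentage points.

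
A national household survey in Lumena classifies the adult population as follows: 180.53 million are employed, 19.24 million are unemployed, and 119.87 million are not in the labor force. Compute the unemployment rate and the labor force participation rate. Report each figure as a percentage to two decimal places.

Labor force = employed + unemployed = 180.53 + 19.24 = 199.77 million.
Working-age population = 199.77 + 119.87 = 319.64 million.
Unemployment rate = 19.24 / 199.77 = 9.63%.
Labor force participation rate = 199.77 / 319.64 = 62.50%.

Unemployment rate ≈ 9.63%; labor force participation rate ≈ 62.50%.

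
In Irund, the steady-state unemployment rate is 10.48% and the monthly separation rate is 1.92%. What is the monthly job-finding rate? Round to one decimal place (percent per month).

Job-finding rate ≈ 16.4% per month.

From u* = s/(s+f): f = s·(1−u)/u.
f = 1.92 × (1 − 0.1048) / 0.1048 = 1.7188 / 0.1048 ≈ 16.4% per month.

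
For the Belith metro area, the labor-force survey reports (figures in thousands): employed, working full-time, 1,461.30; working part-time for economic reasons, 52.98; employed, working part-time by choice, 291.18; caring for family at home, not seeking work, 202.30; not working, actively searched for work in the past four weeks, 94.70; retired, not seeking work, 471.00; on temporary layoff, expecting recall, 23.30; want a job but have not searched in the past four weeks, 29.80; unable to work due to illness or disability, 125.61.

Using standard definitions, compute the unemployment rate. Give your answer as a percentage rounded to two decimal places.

Employed = 1,461.30 + 52.98 + 291.18 = 1,805.46 thousand (anyone who worked, including part-time for economic reasons, counts as employed).
Unemployed = 94.70 + 23.30 = 118.00 thousand (jobless and actively searching, or on temporary layoff).
Labor force = 1,805.46 + 118.00 = 1,923.46 thousand.
Unemployment rate = 118.00 / 1,923.46 = 6.13%.

Unemployment rate ≈ 6.13%.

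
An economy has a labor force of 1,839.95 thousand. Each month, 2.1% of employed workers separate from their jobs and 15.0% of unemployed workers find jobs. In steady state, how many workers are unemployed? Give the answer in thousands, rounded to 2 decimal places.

Steady-state unemployment rate u* = s/(s+f) = 2.1/(2.1+15.0) = 0.122807.
Unemployed = u* × labor force = 0.122807 × 1,839.95 ≈ 225.96 thousand.

About 225.96 thousand are unemployed in steady state.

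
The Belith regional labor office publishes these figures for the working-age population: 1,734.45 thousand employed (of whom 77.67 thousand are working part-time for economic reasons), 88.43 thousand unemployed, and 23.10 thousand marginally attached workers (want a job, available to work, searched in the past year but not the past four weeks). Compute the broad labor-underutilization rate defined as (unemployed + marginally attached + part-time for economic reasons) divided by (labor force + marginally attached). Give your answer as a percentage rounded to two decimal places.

Labor force = 1,734.45 + 88.43 = 1,822.88 thousand.
Numerator = 88.43 + 23.10 + 77.67 = 189.20 thousand.
Denominator = 1,822.88 + 23.10 = 1,845.98 thousand.
Broad rate = 189.20 / 1,845.98 = 10.25%.

Broad underutilization rate ≈ 10.25%.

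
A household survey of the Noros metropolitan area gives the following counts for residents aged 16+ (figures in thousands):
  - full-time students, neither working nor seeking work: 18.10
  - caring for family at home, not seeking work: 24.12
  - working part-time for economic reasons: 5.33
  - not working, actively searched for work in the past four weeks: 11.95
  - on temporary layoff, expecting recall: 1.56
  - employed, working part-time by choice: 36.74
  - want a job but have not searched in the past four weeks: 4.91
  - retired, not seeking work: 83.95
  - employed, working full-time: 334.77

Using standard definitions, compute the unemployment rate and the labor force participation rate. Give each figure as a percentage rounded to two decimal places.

Unemployment rate ≈ 3.46%; labor force participation rate ≈ 74.86%.

Employed = 5.33 + 36.74 + 334.77 = 376.84 thousand (anyone who worked, including part-time for economic reasons, counts as employed).
Unemployed = 11.95 + 1.56 = 13.51 thousand (jobless and actively searching, or on temporary layoff).
Labor force = 376.84 + 13.51 = 390.35 thousand.
Not in labor force = 18.10 + 24.12 + 4.91 + 83.95 = 131.08 thousand (those not working and not actively searching are outside the labor force — including those who want a job but have given up searching).
Civilian working-age population = 390.35 + 131.08 = 521.43 thousand.
Unemployment rate = 13.51 / 390.35 = 3.46%.
Labor force participation rate = 390.35 / 521.43 = 74.86%.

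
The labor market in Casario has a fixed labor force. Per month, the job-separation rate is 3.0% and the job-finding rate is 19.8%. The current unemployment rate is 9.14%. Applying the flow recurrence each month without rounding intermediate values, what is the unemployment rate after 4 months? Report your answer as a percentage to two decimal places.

With a fixed labor force, u_{t+1} = u_t + s·(1−u_t) − f·u_t = u_t·(1−s−f) + s.
Here 1−s−f = 0.772 and s = 0.030.
u_1 = 0.091400 × 0.772 + 0.030 = 0.100561.
u_2 = 0.100561 × 0.772 + 0.030 = 0.107633.
u_3 = 0.107633 × 0.772 + 0.030 = 0.113093.
u_4 = 0.113093 × 0.772 + 0.030 = 0.117308.

Unemployment rate after four months ≈ 11.73%.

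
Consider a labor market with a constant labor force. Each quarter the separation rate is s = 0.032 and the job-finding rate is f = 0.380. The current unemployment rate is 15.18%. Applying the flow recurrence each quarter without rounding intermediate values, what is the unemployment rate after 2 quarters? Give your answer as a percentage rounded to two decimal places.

With a fixed labor force, u_{t+1} = u_t + s·(1−u_t) − f·u_t = u_t·(1−s−f) + s.
Here 1−s−f = 0.588 and s = 0.032.
u_1 = 0.151800 × 0.588 + 0.032 = 0.121258.
u_2 = 0.121258 × 0.588 + 0.032 = 0.103300.

Unemployment rate after two quarters ≈ 10.33%.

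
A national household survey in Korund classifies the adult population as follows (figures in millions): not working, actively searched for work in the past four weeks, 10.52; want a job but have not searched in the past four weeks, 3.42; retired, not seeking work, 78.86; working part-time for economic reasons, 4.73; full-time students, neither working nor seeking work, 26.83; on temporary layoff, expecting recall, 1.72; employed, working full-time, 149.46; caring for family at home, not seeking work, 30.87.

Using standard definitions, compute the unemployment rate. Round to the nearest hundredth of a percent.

Employed = 4.73 + 149.46 = 154.19 million (anyone who worked, including part-time for economic reasons, counts as employed).
Unemployed = 10.52 + 1.72 = 12.24 million (jobless and actively searching, or on temporary layoff).
Labor force = 154.19 + 12.24 = 166.43 million.
Unemployment rate = 12.24 / 166.43 = 7.35%.

Unemployment rate ≈ 7.35%.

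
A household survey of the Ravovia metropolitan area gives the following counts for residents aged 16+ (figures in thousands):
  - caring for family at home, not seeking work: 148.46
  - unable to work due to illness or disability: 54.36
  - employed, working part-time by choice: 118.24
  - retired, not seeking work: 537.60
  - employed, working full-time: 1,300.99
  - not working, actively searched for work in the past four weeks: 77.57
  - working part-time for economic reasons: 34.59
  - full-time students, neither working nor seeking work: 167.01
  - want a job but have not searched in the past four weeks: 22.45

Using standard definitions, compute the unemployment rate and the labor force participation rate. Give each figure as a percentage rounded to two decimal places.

Unemployment rate ≈ 5.07%; labor force participation rate ≈ 62.22%.

Employed = 118.24 + 1,300.99 + 34.59 = 1,453.82 thousand (anyone who worked, including part-time for economic reasons, counts as employed).
Unemployed = 77.57 thousand.
Labor force = 1,453.82 + 77.57 = 1,531.39 thousand.
Not in labor force = 148.46 + 54.36 + 537.60 + 167.01 + 22.45 = 929.88 thousand (those not working and not actively searching are outside the labor force — including those who want a job but have given up searching).
Civilian working-age population = 1,531.39 + 929.88 = 2,461.27 thousand.
Unemployment rate = 77.57 / 1,531.39 = 5.07%.
Labor force participation rate = 1,531.39 / 2,461.27 = 62.22%.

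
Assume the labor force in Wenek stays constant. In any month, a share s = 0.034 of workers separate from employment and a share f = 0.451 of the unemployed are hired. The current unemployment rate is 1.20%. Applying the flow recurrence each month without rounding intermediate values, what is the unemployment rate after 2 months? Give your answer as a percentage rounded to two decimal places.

With a fixed labor force, u_{t+1} = u_t + s·(1−u_t) − f·u_t = u_t·(1−s−f) + s.
Here 1−s−f = 0.515 and s = 0.034.
u_1 = 0.012000 × 0.515 + 0.034 = 0.040180.
u_2 = 0.040180 × 0.515 + 0.034 = 0.054693.

Unemployment rate after two months ≈ 5.47%.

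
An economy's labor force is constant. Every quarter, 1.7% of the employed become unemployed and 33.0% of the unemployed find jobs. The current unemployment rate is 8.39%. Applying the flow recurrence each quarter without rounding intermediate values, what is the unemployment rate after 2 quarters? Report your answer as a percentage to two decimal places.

With a fixed labor force, u_{t+1} = u_t + s·(1−u_t) − f·u_t = u_t·(1−s−f) + s.
Here 1−s−f = 0.653 and s = 0.017.
u_1 = 0.083900 × 0.653 + 0.017 = 0.071787.
u_2 = 0.071787 × 0.653 + 0.017 = 0.063877.

Unemployment rate after two quarters ≈ 6.39%.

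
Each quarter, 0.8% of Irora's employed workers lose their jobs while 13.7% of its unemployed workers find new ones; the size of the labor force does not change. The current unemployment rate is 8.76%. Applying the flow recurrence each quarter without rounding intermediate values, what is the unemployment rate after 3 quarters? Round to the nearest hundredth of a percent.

With a fixed labor force, u_{t+1} = u_t + s·(1−u_t) − f·u_t = u_t·(1−s−f) + s.
Here 1−s−f = 0.855 and s = 0.008.
u_1 = 0.087600 × 0.855 + 0.008 = 0.082898.
u_2 = 0.082898 × 0.855 + 0.008 = 0.078878.
u_3 = 0.078878 × 0.855 + 0.008 = 0.075441.

Unemployment rate after three quarters ≈ 7.54%.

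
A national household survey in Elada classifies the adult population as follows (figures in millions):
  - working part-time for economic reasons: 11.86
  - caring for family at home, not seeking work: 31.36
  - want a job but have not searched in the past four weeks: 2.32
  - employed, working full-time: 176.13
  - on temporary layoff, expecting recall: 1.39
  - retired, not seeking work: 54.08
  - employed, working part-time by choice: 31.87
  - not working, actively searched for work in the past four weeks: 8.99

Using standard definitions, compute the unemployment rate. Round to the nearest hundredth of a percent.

Employed = 11.86 + 176.13 + 31.87 = 219.86 million (anyone who worked, including part-time for economic reasons, counts as employed).
Unemployed = 1.39 + 8.99 = 10.38 million (jobless and actively searching, or on temporary layoff).
Labor force = 219.86 + 10.38 = 230.24 million.
Unemployment rate = 10.38 / 230.24 = 4.51%.

Unemployment rate ≈ 4.51%.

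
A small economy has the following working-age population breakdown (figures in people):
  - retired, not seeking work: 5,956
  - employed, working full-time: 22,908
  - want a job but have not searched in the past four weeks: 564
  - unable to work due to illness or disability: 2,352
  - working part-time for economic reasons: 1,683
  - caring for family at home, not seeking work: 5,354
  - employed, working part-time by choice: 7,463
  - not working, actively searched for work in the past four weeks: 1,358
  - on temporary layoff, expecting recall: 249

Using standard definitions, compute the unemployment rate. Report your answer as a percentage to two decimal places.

Employed = 22,908 + 1,683 + 7,463 = 32,054 (anyone who worked, including part-time for economic reasons, counts as employed).
Unemployed = 1,358 + 249 = 1,607 (jobless and actively searching, or on temporary layoff).
Labor force = 32,054 + 1,607 = 33,661.
Unemployment rate = 1,607 / 33,661 = 4.77%.

Unemployment rate ≈ 4.77%.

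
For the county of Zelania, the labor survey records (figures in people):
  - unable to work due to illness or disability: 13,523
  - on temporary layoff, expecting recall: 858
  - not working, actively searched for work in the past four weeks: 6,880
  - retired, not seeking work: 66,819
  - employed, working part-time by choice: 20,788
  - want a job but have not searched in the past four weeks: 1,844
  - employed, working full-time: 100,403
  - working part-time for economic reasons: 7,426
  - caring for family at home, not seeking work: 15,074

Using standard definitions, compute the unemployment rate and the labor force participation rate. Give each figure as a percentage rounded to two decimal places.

Unemployment rate ≈ 5.67%; labor force participation rate ≈ 58.37%.

Employed = 20,788 + 100,403 + 7,426 = 128,617 (anyone who worked, including part-time for economic reasons, counts as employed).
Unemployed = 858 + 6,880 = 7,738 (jobless and actively searching, or on temporary layoff).
Labor force = 128,617 + 7,738 = 136,355.
Not in labor force = 13,523 + 66,819 + 1,844 + 15,074 = 97,260 (those not working and not actively searching are outside the labor force — including those who want a job but have given up searching).
Civilian working-age population = 136,355 + 97,260 = 233,615.
Unemployment rate = 7,738 / 136,355 = 5.67%.
Labor force participation rate = 136,355 / 233,615 = 58.37%.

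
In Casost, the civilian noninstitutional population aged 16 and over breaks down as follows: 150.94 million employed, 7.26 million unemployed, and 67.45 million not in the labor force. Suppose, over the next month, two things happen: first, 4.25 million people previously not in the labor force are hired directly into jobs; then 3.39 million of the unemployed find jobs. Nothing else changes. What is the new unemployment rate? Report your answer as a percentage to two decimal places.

Initially, labor force = 150.94 + 7.26 = 158.20 million, so u = 7.26/158.20 = 4.59%.
After the first change, employed and labor force both rise by 4.25; unemployed unchanged → E = 155.19, U = 7.26, labor force = 162.45 million.
After the second change, unemployed falls and employed rises by 3.39; labor force unchanged → E = 158.58, U = 3.87, labor force = 162.45 million.
New unemployment rate = 3.87 / 162.45 = 2.38%.

New unemployment rate ≈ 2.38%.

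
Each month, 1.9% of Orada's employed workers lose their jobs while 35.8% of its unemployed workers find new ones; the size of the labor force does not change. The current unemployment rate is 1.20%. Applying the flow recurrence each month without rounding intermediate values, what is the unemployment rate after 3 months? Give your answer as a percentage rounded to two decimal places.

With a fixed labor force, u_{t+1} = u_t + s·(1−u_t) − f·u_t = u_t·(1−s−f) + s.
Here 1−s−f = 0.623 and s = 0.019.
u_1 = 0.012000 × 0.623 + 0.019 = 0.026476.
u_2 = 0.026476 × 0.623 + 0.019 = 0.035495.
u_3 = 0.035495 × 0.623 + 0.019 = 0.041113.

Unemployment rate after three months ≈ 4.11%.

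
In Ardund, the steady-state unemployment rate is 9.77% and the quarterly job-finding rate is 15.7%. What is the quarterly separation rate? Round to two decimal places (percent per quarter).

From u* = s/(s+f): s = u·f/(1−u).
s = 0.0977 × 15.7 / (1 − 0.0977) = 1.5339 / 0.9023 ≈ 1.70% per quarter.

Separation rate ≈ 1.70% per quarter.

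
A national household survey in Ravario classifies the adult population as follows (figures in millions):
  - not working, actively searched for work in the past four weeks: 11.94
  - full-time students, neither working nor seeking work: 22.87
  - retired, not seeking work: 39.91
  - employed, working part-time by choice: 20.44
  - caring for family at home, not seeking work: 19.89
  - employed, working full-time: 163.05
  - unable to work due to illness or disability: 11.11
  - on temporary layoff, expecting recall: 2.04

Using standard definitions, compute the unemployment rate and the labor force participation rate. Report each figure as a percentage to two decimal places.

Employed = 20.44 + 163.05 = 183.49 million.
Unemployed = 11.94 + 2.04 = 13.98 million (jobless and actively searching, or on temporary layoff).
Labor force = 183.49 + 13.98 = 197.47 million.
Not in labor force = 22.87 + 39.91 + 19.89 + 11.11 = 93.78 million (those not working and not actively searching are outside the labor force).
Civilian working-age population = 197.47 + 93.78 = 291.25 million.
Unemployment rate = 13.98 / 197.47 = 7.08%.
Labor force participation rate = 197.47 / 291.25 = 67.80%.

Unemployment rate ≈ 7.08%; labor force participation rate ≈ 67.80%.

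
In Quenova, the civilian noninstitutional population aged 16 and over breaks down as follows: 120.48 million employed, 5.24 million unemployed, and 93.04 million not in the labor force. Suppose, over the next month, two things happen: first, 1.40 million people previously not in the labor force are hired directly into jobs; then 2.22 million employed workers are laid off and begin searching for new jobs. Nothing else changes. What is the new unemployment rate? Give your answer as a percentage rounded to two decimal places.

Initially, labor force = 120.48 + 5.24 = 125.72 million, so u = 5.24/125.72 = 4.17%.
After the first change, employed and labor force both rise by 1.40; unemployed unchanged → E = 121.88, U = 5.24, labor force = 127.12 million.
After the second change, employed falls and unemployed rises by 2.22; labor force unchanged → E = 119.66, U = 7.46, labor force = 127.12 million.
New unemployment rate = 7.46 / 127.12 = 5.87%.

New unemployment rate ≈ 5.87%.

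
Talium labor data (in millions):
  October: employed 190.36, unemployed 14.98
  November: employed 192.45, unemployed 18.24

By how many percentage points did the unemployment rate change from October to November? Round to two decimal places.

The unemployment rate changed by +1.36 percentage points.

October: labor force = 190.36 + 14.98 = 205.34; u = 14.98/205.34 = 7.30%.
November: labor force = 192.45 + 18.24 = 210.69; u = 18.24/210.69 = 8.66%.
Change = 8.66% − 7.30% = +1.36 pp.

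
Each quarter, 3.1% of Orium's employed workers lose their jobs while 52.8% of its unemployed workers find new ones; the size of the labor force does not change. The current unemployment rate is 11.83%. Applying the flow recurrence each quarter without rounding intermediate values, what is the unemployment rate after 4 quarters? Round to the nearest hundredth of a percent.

With a fixed labor force, u_{t+1} = u_t + s·(1−u_t) − f·u_t = u_t·(1−s−f) + s.
Here 1−s−f = 0.441 and s = 0.031.
u_1 = 0.118300 × 0.441 + 0.031 = 0.083170.
u_2 = 0.083170 × 0.441 + 0.031 = 0.067678.
u_3 = 0.067678 × 0.441 + 0.031 = 0.060846.
u_4 = 0.060846 × 0.441 + 0.031 = 0.057833.

Unemployment rate after four quarters ≈ 5.78%.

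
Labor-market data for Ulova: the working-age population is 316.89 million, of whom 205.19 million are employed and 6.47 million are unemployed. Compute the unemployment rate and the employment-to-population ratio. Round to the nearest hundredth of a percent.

Unemployment rate ≈ 3.06%; employment-population ratio ≈ 64.75%.

Labor force = employed + unemployed = 205.19 + 6.47 = 211.66 million.
Unemployment rate = 6.47 / 211.66 = 3.06%.
Employment-population ratio = 205.19 / 316.89 = 64.75%.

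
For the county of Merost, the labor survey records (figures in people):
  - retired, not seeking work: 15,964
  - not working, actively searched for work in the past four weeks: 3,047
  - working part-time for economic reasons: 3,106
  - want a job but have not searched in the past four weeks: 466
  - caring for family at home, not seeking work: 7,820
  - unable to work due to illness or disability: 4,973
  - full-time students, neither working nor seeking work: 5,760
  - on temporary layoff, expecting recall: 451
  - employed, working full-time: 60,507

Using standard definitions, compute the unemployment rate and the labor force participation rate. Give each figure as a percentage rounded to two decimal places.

Employed = 3,106 + 60,507 = 63,613 (anyone who worked, including part-time for economic reasons, counts as employed).
Unemployed = 3,047 + 451 = 3,498 (jobless and actively searching, or on temporary layoff).
Labor force = 63,613 + 3,498 = 67,111.
Not in labor force = 15,964 + 466 + 7,820 + 4,973 + 5,760 = 34,983 (those not working and not actively searching are outside the labor force — including those who want a job but have given up searching).
Civilian working-age population = 67,111 + 34,983 = 102,094.
Unemployment rate = 3,498 / 67,111 = 5.21%.
Labor force participation rate = 67,111 / 102,094 = 65.73%.

Unemployment rate ≈ 5.21%; labor force participation rate ≈ 65.73%.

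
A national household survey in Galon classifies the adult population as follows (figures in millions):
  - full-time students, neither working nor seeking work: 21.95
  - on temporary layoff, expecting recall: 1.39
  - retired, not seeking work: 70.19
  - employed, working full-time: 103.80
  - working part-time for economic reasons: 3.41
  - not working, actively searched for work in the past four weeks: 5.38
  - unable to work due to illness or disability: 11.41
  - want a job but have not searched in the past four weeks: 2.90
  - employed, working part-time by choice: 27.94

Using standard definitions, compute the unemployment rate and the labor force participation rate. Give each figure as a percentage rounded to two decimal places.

Employed = 103.80 + 3.41 + 27.94 = 135.15 million (anyone who worked, including part-time for economic reasons, counts as employed).
Unemployed = 1.39 + 5.38 = 6.77 million (jobless and actively searching, or on temporary layoff).
Labor force = 135.15 + 6.77 = 141.92 million.
Not in labor force = 21.95 + 70.19 + 11.41 + 2.90 = 106.45 million (those not working and not actively searching are outside the labor force — including those who want a job but have given up searching).
Civilian working-age population = 141.92 + 106.45 = 248.37 million.
Unemployment rate = 6.77 / 141.92 = 4.77%.
Labor force participation rate = 141.92 / 248.37 = 57.14%.

Unemployment rate ≈ 4.77%; labor force participation rate ≈ 57.14%.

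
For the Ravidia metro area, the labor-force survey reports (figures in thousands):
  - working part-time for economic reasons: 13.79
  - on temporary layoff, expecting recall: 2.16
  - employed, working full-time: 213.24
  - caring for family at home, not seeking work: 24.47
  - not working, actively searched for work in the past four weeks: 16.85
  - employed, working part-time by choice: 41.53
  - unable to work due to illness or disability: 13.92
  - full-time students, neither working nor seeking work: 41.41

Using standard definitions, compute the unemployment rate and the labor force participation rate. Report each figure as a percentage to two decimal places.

Employed = 13.79 + 213.24 + 41.53 = 268.56 thousand (anyone who worked, including part-time for economic reasons, counts as employed).
Unemployed = 2.16 + 16.85 = 19.01 thousand (jobless and actively searching, or on temporary layoff).
Labor force = 268.56 + 19.01 = 287.57 thousand.
Not in labor force = 24.47 + 13.92 + 41.41 = 79.80 thousand (those not working and not actively searching are outside the labor force).
Civilian working-age population = 287.57 + 79.80 = 367.37 thousand.
Unemployment rate = 19.01 / 287.57 = 6.61%.
Labor force participation rate = 287.57 / 367.37 = 78.28%.

Unemployment rate ≈ 6.61%; labor force participation rate ≈ 78.28%.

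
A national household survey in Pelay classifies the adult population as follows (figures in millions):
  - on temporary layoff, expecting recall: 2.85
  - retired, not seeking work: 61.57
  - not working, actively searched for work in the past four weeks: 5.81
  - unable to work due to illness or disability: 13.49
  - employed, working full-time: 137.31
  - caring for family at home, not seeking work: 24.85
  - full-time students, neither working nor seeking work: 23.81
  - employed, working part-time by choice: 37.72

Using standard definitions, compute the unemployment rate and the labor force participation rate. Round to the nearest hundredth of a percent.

Employed = 137.31 + 37.72 = 175.03 million.
Unemployed = 2.85 + 5.81 = 8.66 million (jobless and actively searching, or on temporary layoff).
Labor force = 175.03 + 8.66 = 183.69 million.
Not in labor force = 61.57 + 13.49 + 24.85 + 23.81 = 123.72 million (those not working and not actively searching are outside the labor force).
Civilian working-age population = 183.69 + 123.72 = 307.41 million.
Unemployment rate = 8.66 / 183.69 = 4.71%.
Labor force participation rate = 183.69 / 307.41 = 59.75%.

Unemployment rate ≈ 4.71%; labor force participation rate ≈ 59.75%.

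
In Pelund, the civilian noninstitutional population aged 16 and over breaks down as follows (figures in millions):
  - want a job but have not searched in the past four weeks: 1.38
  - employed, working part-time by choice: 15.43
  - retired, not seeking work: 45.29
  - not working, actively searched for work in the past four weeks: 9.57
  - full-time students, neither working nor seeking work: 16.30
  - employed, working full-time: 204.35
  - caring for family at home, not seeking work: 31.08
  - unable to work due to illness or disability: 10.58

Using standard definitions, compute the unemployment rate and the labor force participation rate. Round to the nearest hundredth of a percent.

Unemployment rate ≈ 4.17%; labor force participation rate ≈ 68.67%.

Employed = 15.43 + 204.35 = 219.78 million.
Unemployed = 9.57 million.
Labor force = 219.78 + 9.57 = 229.35 million.
Not in labor force = 1.38 + 45.29 + 16.30 + 31.08 + 10.58 = 104.63 million (those not working and not actively searching are outside the labor force — including those who want a job but have given up searching).
Civilian working-age population = 229.35 + 104.63 = 333.98 million.
Unemployment rate = 9.57 / 229.35 = 4.17%.
Labor force participation rate = 229.35 / 333.98 = 68.67%.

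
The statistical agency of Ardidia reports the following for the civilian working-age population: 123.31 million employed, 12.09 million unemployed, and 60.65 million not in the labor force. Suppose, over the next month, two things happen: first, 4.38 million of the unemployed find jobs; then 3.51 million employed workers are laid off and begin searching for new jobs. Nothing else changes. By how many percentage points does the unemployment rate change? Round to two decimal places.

The unemployment rate changes by −0.64 percentage points.

Initially, labor force = 123.31 + 12.09 = 135.40 million, so u = 12.09/135.40 = 8.93%.
After the first change, unemployed falls and employed rises by 4.38; labor force unchanged → E = 127.69, U = 7.71, labor force = 135.40 million.
After the second change, employed falls and unemployed rises by 3.51; labor force unchanged → E = 124.18, U = 11.22, labor force = 135.40 million.
New unemployment rate = 11.22 / 135.40 = 8.29%.
Change = 8.29% − 8.93% = −0.64 percentage points.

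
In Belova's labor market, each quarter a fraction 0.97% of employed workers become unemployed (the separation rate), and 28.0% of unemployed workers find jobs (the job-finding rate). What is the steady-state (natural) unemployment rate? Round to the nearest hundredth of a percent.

Steady-state unemployment rate ≈ 3.35%.

At steady state the flows balance: s·E = f·U, so U/(E+U) = s/(s+f).
u* = 0.97 / (0.97 + 28.0) = 0.97 / 28.97 = 3.35%.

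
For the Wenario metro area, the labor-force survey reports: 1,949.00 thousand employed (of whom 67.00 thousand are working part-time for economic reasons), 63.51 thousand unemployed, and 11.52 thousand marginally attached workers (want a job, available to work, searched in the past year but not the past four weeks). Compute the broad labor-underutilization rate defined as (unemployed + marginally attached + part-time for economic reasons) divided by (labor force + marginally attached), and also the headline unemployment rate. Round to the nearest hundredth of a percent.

Broad underutilization rate ≈ 7.02%; headline unemployment rate ≈ 3.16%.

Labor force = 1,949.00 + 63.51 = 2,012.51 thousand.
Numerator = 63.51 + 11.52 + 67.00 = 142.03 thousand.
Denominator = 2,012.51 + 11.52 = 2,024.03 thousand.
Broad rate = 142.03 / 2,024.03 = 7.02%.
Headline unemployment rate = 63.51 / 2,012.51 = 3.16%.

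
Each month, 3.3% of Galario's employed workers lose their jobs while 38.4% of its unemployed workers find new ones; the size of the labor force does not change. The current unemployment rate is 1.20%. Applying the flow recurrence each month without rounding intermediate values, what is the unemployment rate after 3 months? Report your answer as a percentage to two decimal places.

Unemployment rate after three months ≈ 6.58%.

With a fixed labor force, u_{t+1} = u_t + s·(1−u_t) − f·u_t = u_t·(1−s−f) + s.
Here 1−s−f = 0.583 and s = 0.033.
u_1 = 0.012000 × 0.583 + 0.033 = 0.039996.
u_2 = 0.039996 × 0.583 + 0.033 = 0.056318.
u_3 = 0.056318 × 0.583 + 0.033 = 0.065833.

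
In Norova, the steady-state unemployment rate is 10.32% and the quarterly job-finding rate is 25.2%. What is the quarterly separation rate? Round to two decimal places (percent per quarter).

Separation rate ≈ 2.90% per quarter.

From u* = s/(s+f): s = u·f/(1−u).
s = 0.1032 × 25.2 / (1 − 0.1032) = 2.6006 / 0.8968 ≈ 2.90% per quarter.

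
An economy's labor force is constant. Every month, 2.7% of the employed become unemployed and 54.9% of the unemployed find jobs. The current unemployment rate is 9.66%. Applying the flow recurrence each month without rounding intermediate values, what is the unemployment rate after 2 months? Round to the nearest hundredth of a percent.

With a fixed labor force, u_{t+1} = u_t + s·(1−u_t) − f·u_t = u_t·(1−s−f) + s.
Here 1−s−f = 0.424 and s = 0.027.
u_1 = 0.096600 × 0.424 + 0.027 = 0.067958.
u_2 = 0.067958 × 0.424 + 0.027 = 0.055814.

Unemployment rate after two months ≈ 5.58%.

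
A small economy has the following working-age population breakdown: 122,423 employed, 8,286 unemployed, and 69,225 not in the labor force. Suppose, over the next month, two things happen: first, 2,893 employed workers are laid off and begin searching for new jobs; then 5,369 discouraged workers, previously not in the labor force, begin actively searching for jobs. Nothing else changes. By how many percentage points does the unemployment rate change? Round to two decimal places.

The unemployment rate changes by +5.82 percentage points.

Initially, labor force = 122,423 + 8,286 = 130,709, so u = 8,286/130,709 = 6.34%.
After the first change, employed falls and unemployed rises by 2,893; labor force unchanged → E = 119,530, U = 11,179, labor force = 130,709.
After the second change, unemployed and labor force both rise by 5,369 → E = 119,530, U = 16,548, labor force = 136,078.
New unemployment rate = 16,548 / 136,078 = 12.16%.
Change = 12.16% − 6.34% = +5.82 percentage points.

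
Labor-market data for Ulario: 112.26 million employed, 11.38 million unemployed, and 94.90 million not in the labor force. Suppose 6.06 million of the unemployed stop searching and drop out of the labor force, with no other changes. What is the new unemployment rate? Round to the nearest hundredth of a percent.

Initially, labor force = 112.26 + 11.38 = 123.64 million, so u = 11.38/123.64 = 9.20%.
After the change, unemployed and labor force both fall by 6.06 → E = 112.26, U = 5.32, labor force = 117.58 million.
New unemployment rate = 5.32 / 117.58 = 4.52%.

New unemployment rate ≈ 4.52%.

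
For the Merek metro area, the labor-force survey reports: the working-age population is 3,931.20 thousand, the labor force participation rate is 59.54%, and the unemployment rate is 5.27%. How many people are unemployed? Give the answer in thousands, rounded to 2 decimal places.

About 123.35 thousand are unemployed.

Labor force = 0.5954 × 3,931.20 = 2,340.64 thousand.
Unemployed = 0.0527 × 2,340.64 ≈ 123.35 thousand.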